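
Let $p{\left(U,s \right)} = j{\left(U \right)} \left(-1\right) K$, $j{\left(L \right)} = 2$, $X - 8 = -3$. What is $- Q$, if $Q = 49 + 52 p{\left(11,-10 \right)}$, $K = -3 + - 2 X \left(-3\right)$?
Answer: $2759$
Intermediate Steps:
$X = 5$ ($X = 8 - 3 = 5$)
$K = 27$ ($K = -3 + \left(-2\right) 5 \left(-3\right) = -3 - -30 = -3 + 30 = 27$)
$p{\left(U,s \right)} = -54$ ($p{\left(U,s \right)} = 2 \left(-1\right) 27 = \left(-2\right) 27 = -54$)
$Q = -2759$ ($Q = 49 + 52 \left(-54\right) = 49 - 2808 = -2759$)
$- Q = \left(-1\right) \left(-2759\right) = 2759$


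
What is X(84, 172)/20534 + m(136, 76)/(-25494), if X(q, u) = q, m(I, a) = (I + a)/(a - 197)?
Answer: 65868556/15835687329 ≈ 0.0041595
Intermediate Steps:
m(I, a) = (I + a)/(-197 + a)
X(84, 172)/20534 + m(136, 76)/(-25494) = 84/20534 + ((136 + 76)/(-197 + 76))/(-25494) = 84*(1/20534) + (212/(-121))*(-1/25494) = 42/10267 - 1/121*212*(-1/25494) = 42/10267 - 212/121*(-1/25494) = 42/10267 + 106/1542387 = 65868556/15835687329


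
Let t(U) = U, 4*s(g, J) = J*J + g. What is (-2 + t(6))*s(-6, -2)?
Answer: -2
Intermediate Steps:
s(g, J) = g/4 + J²/4 (s(g, J) = (J*J + g)/4 = (J² + g)/4 = (g + J²)/4 = g/4 + J²/4)
(-2 + t(6))*s(-6, -2) = (-2 + 6)*((¼)*(-6) + (¼)*(-2)²) = 4*(-3/2 + (¼)*4) = 4*(-3/2 + 1) = 4*(-½) = -2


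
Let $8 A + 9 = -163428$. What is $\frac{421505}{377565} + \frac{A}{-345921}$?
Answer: $\frac{81877835983}{69657419928} \approx 1.1754$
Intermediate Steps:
$A = - \frac{163437}{8}$ ($A = - \frac{9}{8} + \frac{1}{8} \left(-163428\right) = - \frac{9}{8} - \frac{40857}{2} = - \frac{163437}{8} \approx -20430.0$)
$\frac{421505}{377565} + \frac{A}{-345921} = \frac{421505}{377565} - \frac{163437}{8 \left(-345921\right)} = 421505 \cdot \frac{1}{377565} - - \frac{54479}{922456} = \frac{84301}{75513} + \frac{54479}{922456} = \frac{81877835983}{69657419928}$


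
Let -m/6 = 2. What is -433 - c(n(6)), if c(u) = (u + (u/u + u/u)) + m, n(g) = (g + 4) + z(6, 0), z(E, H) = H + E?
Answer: -439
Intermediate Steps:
z(E, H) = E + H
m = -12 (m = -6*2 = -12)
n(g) = 10 + g (n(g) = (g + 4) + (6 + 0) = (4 + g) + 6 = 10 + g)
c(u) = -10 + u (c(u) = (u + (u/u + u/u)) - 12 = (u + (1 + 1)) - 12 = (u + 2) - 12 = (2 + u) - 12 = -10 + u)
-433 - c(n(6)) = -433 - (-10 + (10 + 6)) = -433 - (-10 + 16) = -433 - 1*6 = -433 - 6 = -439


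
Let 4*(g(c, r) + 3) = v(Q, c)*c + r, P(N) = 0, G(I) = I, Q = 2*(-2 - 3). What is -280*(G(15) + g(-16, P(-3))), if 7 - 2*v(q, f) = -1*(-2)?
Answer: -560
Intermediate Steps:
Q = -10 (Q = 2*(-5) = -10)
v(q, f) = 5/2 (v(q, f) = 7/2 - (-1)*(-2)/2 = 7/2 - 1/2*2 = 7/2 - 1 = 5/2)
g(c, r) = -3 + r/4 + 5*c/8 (g(c, r) = -3 + (5*c/2 + r)/4 = -3 + (r + 5*c/2)/4 = -3 + (r/4 + 5*c/8) = -3 + r/4 + 5*c/8)
-280*(G(15) + g(-16, P(-3))) = -280*(15 + (-3 + (1/4)*0 + (5/8)*(-16))) = -280*(15 + (-3 + 0 - 10)) = -280*(15 - 13) = -280*2 = -560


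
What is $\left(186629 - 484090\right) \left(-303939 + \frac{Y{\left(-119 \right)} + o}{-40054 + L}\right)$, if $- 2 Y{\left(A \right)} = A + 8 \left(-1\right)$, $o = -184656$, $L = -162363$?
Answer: $\frac{36600931668041801}{404834} \approx 9.041 \cdot 10^{10}$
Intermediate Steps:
$Y{\left(A \right)} = 4 - \frac{A}{2}$ ($Y{\left(A \right)} = - \frac{A + 8 \left(-1\right)}{2} = - \frac{A - 8}{2} = - \frac{-8 + A}{2} = 4 - \frac{A}{2}$)
$\left(186629 - 484090\right) \left(-303939 + \frac{Y{\left(-119 \right)} + o}{-40054 + L}\right) = \left(186629 - 484090\right) \left(-303939 + \frac{\left(4 - - \frac{119}{2}\right) - 184656}{-40054 - 162363}\right) = - 297461 \left(-303939 + \frac{\left(4 + \frac{119}{2}\right) - 184656}{-202417}\right) = - 297461 \left(-303939 + \left(\frac{127}{2} - 184656\right) \left(- \frac{1}{202417}\right)\right) = - 297461 \left(-303939 - - \frac{369185}{404834}\right) = - 297461 \left(-303939 + \frac{369185}{404834}\right) = \left(-297461\right) \left(- \frac{123044471941}{404834}\right) = \frac{36600931668041801}{404834}$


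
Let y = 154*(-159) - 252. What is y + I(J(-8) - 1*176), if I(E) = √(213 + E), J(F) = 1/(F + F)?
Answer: -24738 + √591/4 ≈ -24732.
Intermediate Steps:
J(F) = 1/(2*F)
y = -24738 (y = -24486 - 252 = -24738)
y + I(J(-8) - 1*176) = -24738 + √(213 + ((½)/(-8) - 1*176)) = -24738 + √(213 + ((½)*(-⅛) - 176)) = -24738 + √(213 + (-1/16 - 176)) = -24738 + √(213 - 2817/16) = -24738 + √(591/16) = -24738 + √591/4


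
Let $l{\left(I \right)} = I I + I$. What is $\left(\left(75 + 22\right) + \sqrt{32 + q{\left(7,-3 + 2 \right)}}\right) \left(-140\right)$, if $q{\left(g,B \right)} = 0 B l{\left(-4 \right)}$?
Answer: $-13580 - 560 \sqrt{2} \approx -14372.0$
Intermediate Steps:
$l{\left(I \right)} = I + I^{2}$ ($l{\left(I \right)} = I^{2} + I = I + I^{2}$)
$q{\left(g,B \right)} = 0$ ($q{\left(g,B \right)} = 0 B \left(- 4 \left(1 - 4\right)\right) = 0 \left(\left(-4\right) \left(-3\right)\right) = 0 \cdot 12 = 0$)
$\left(\left(75 + 22\right) + \sqrt{32 + q{\left(7,-3 + 2 \right)}}\right) \left(-140\right) = \left(\left(75 + 22\right) + \sqrt{32 + 0}\right) \left(-140\right) = \left(97 + \sqrt{32}\right) \left(-140\right) = \left(97 + 4 \sqrt{2}\right) \left(-140\right) = -13580 - 560 \sqrt{2}$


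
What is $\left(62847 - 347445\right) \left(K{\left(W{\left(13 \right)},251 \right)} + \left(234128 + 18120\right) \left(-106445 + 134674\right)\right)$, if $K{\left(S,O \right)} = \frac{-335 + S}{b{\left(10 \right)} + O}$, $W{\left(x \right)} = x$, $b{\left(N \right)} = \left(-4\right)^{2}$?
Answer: $- \frac{180362013759372972}{89} \approx -2.0265 \cdot 10^{15}$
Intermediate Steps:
$b{\left(N \right)} = 16$
$K{\left(S,O \right)} = \frac{-335 + S}{16 + O}$
$\left(62847 - 347445\right) \left(K{\left(W{\left(13 \right)},251 \right)} + \left(234128 + 18120\right) \left(-106445 + 134674\right)\right) = \left(62847 - 347445\right) \left(\frac{-335 + 13}{16 + 251} + \left(234128 + 18120\right) \left(-106445 + 134674\right)\right) = - 284598 \left(\frac{1}{267} \left(-322\right) + 252248 \cdot 28229\right) = - 284598 \left(\frac{1}{267} \left(-322\right) + 7120708792\right) = - 284598 \left(- \frac{322}{267} + 7120708792\right) = \left(-284598\right) \frac{1901229247142}{267} = - \frac{180362013759372972}{89}$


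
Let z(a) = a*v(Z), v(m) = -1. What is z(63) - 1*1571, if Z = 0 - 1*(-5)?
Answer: -1634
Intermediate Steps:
Z = 5 (Z = 0 + 5 = 5)
z(a) = -a (z(a) = a*(-1) = -a)
z(63) - 1*1571 = -1*63 - 1*1571 = -63 - 1571 = -1634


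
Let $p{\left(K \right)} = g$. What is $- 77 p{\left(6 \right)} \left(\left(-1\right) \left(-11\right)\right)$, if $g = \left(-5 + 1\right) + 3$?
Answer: $847$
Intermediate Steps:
$g = -1$ ($g = -4 + 3 = -1$)
$p{\left(K \right)} = -1$
$- 77 p{\left(6 \right)} \left(\left(-1\right) \left(-11\right)\right) = \left(-77\right) \left(-1\right) \left(\left(-1\right) \left(-11\right)\right) = 77 \cdot 11 = 847$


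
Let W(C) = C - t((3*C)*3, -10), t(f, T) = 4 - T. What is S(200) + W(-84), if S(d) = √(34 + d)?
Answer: -98 + 3*√26 ≈ -82.703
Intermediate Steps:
W(C) = -14 + C (W(C) = C - (4 - 1*(-10)) = C - (4 + 10) = C - 1*14 = C - 14 = -14 + C)
S(200) + W(-84) = √(34 + 200) + (-14 - 84) = √234 - 98 = 3*√26 - 98 = -98 + 3*√26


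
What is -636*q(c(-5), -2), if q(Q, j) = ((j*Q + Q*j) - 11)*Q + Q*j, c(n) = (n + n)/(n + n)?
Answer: 10812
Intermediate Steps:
c(n) = 1 (c(n) = (2*n)/((2*n)) = (2*n)*(1/(2*n)) = 1)
q(Q, j) = Q*j + Q*(-11 + 2*Q*j) (q(Q, j) = ((Q*j + Q*j) - 11)*Q + Q*j = (2*Q*j - 11)*Q + Q*j = (-11 + 2*Q*j)*Q + Q*j = Q*(-11 + 2*Q*j) + Q*j = Q*j + Q*(-11 + 2*Q*j))
-636*q(c(-5), -2) = -636*(-11 - 2 + 2*1*(-2)) = -636*(-11 - 2 - 4) = -636*(-17) = 10812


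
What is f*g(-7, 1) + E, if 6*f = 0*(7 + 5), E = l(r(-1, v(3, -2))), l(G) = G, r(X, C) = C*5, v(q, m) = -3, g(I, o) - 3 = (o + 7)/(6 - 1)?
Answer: -15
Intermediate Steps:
g(I, o) = 22/5 + o/5 (g(I, o) = 3 + (o + 7)/(6 - 1) = 3 + (7 + o)/5 = 3 + (7 + o)*(1/5) = 3 + (7/5 + o/5) = 22/5 + o/5)
r(X, C) = 5*C
E = -15 (E = 5*(-3) = -15)
f = 0 (f = (0*(7 + 5))/6 = (0*12)/6 = (1/6)*0 = 0)
f*g(-7, 1) + E = 0*(22/5 + (1/5)*1) - 15 = 0*(22/5 + 1/5) - 15 = 0*(23/5) - 15 = 0 - 15 = -15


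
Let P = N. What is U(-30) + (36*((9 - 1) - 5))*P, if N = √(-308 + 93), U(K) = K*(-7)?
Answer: 210 + 108*I*√215 ≈ 210.0 + 1583.6*I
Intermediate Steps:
U(K) = -7*K
N = I*√215 (N = √(-215) = I*√215 ≈ 14.663*I)
P = I*√215 ≈ 14.663*I
U(-30) + (36*((9 - 1) - 5))*P = -7*(-30) + (36*((9 - 1) - 5))*(I*√215) = 210 + (36*(8 - 5))*(I*√215) = 210 + (36*3)*(I*√215) = 210 + 108*(I*√215) = 210 + 108*I*√215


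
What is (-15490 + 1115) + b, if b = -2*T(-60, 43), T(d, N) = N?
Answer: -14461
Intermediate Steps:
b = -86 (b = -2*43 = -86)
(-15490 + 1115) + b = (-15490 + 1115) - 86 = -14375 - 86 = -14461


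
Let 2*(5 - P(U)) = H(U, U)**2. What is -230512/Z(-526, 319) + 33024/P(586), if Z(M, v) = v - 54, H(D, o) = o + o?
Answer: -52773798768/60666185 ≈ -869.90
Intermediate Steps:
H(D, o) = 2*o
Z(M, v) = -54 + v
P(U) = 5 - 2*U**2 (P(U) = 5 - 4*U**2/2 = 5 - 2*U**2)
-230512/Z(-526, 319) + 33024/P(586) = -230512/(-54 + 319) + 33024/(5 - 2*586**2) = -230512/265 + 33024/(5 - 2*343396) = -230512*1/265 + 33024/(5 - 686792) = -230512/265 + 33024/(-686787) = -230512/265 + 33024*(-1/686787) = -230512/265 - 11008/228929 = -52773798768/60666185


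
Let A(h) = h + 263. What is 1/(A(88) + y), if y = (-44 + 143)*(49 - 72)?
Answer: -1/1926 ≈ -0.00051921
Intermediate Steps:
A(h) = 263 + h
y = -2277 (y = 99*(-23) = -2277)
1/(A(88) + y) = 1/((263 + 88) - 2277) = 1/(351 - 2277) = 1/(-1926) = -1/1926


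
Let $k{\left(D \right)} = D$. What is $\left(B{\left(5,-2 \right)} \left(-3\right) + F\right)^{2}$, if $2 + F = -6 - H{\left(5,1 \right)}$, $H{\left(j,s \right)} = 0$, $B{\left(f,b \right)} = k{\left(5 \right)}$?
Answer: $529$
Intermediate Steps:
$B{\left(f,b \right)} = 5$
$F = -8$ ($F = -2 - 6 = -8$)
$\left(B{\left(5,-2 \right)} \left(-3\right) + F\right)^{2} = \left(5 \left(-3\right) - 8\right)^{2} = \left(-15 - 8\right)^{2} = \left(-23\right)^{2} = 529$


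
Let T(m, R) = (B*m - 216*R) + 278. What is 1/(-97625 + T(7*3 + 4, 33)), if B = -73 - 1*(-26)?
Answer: -1/105650 ≈ -9.4652e-6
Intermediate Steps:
B = -47 (B = -73 + 26 = -47)
T(m, R) = 278 - 216*R - 47*m (T(m, R) = (-47*m - 216*R) + 278 = (-216*R - 47*m) + 278 = 278 - 216*R - 47*m)
1/(-97625 + T(7*3 + 4, 33)) = 1/(-97625 + (278 - 216*33 - 47*(7*3 + 4))) = 1/(-97625 + (278 - 7128 - 47*(21 + 4))) = 1/(-97625 + (278 - 7128 - 47*25)) = 1/(-97625 + (278 - 7128 - 1175)) = 1/(-97625 - 8025) = 1/(-105650) = -1/105650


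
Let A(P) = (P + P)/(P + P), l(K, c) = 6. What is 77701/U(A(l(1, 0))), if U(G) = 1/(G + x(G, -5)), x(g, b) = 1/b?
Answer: 310804/5 ≈ 62161.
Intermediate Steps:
A(P) = 1 (A(P) = (2*P)/((2*P)) = (2*P)*(1/(2*P)) = 1)
U(G) = 1/(-⅕ + G) (U(G) = 1/(G + 1/(-5)) = 1/(G - ⅕) = 1/(-⅕ + G))
77701/U(A(l(1, 0))) = 77701/((5/(-1 + 5*1))) = 77701/((5/(-1 + 5))) = 77701/((5/4)) = 77701/((5*(¼))) = 77701/(5/4) = 77701*(⅘) = 310804/5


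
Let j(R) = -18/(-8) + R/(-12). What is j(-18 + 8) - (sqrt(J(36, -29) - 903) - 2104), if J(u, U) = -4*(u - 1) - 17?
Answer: 25285/12 - 2*I*sqrt(265) ≈ 2107.1 - 32.558*I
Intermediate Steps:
J(u, U) = -13 - 4*u (J(u, U) = -4*(-1 + u) - 17 = (4 - 4*u) - 17 = -13 - 4*u)
j(R) = 9/4 - R/12 (j(R) = -18*(-1/8) + R*(-1/12) = 9/4 - R/12)
j(-18 + 8) - (sqrt(J(36, -29) - 903) - 2104) = (9/4 - (-18 + 8)/12) - (sqrt((-13 - 4*36) - 903) - 2104) = (9/4 - 1/12*(-10)) - (sqrt((-13 - 144) - 903) - 2104) = (9/4 + 5/6) - (sqrt(-157 - 903) - 2104) = 37/12 - (sqrt(-1060) - 2104) = 37/12 - (2*I*sqrt(265) - 2104) = 37/12 - (-2104 + 2*I*sqrt(265)) = 37/12 + (2104 - 2*I*sqrt(265)) = 25285/12 - 2*I*sqrt(265)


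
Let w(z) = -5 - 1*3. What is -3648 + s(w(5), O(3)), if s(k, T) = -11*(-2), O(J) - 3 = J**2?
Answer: -3626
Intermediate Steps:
w(z) = -8 (w(z) = -5 - 3 = -8)
O(J) = 3 + J**2
s(k, T) = 22
-3648 + s(w(5), O(3)) = -3648 + 22 = -3626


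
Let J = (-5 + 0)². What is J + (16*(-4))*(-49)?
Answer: 3161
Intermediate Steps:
J = 25 (J = (-5)² = 25)
J + (16*(-4))*(-49) = 25 + (16*(-4))*(-49) = 25 - 64*(-49) = 25 + 3136 = 3161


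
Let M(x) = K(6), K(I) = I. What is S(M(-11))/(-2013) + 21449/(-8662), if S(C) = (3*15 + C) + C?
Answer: -238637/95282 ≈ -2.5045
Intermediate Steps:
M(x) = 6
S(C) = 45 + 2*C (S(C) = (45 + C) + C = 45 + 2*C)
S(M(-11))/(-2013) + 21449/(-8662) = (45 + 2*6)/(-2013) + 21449/(-8662) = (45 + 12)*(-1/2013) + 21449*(-1/8662) = 57*(-1/2013) - 21449/8662 = -19/671 - 21449/8662 = -238637/95282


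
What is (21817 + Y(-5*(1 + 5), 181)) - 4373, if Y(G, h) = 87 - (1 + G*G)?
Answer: 16630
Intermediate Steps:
Y(G, h) = 86 - G² (Y(G, h) = 87 - (1 + G²) = 87 + (-1 - G²) = 86 - G²)
(21817 + Y(-5*(1 + 5), 181)) - 4373 = (21817 + (86 - (-5*(1 + 5))²)) - 4373 = (21817 + (86 - (-5*6)²)) - 4373 = (21817 + (86 - 1*(-30)²)) - 4373 = (21817 + (86 - 1*900)) - 4373 = (21817 + (86 - 900)) - 4373 = (21817 - 814) - 4373 = 21003 - 4373 = 16630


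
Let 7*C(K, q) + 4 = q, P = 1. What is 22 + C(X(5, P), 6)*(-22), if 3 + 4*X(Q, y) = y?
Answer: 110/7 ≈ 15.714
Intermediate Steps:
X(Q, y) = -3/4 + y/4
C(K, q) = -4/7 + q/7
22 + C(X(5, P), 6)*(-22) = 22 + (-4/7 + (1/7)*6)*(-22) = 22 + (-4/7 + 6/7)*(-22) = 22 + (2/7)*(-22) = 22 - 44/7 = 110/7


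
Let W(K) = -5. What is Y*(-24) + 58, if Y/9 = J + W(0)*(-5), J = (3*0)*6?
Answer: -5342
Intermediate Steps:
J = 0 (J = 0*6 = 0)
Y = 225 (Y = 9*(0 - 5*(-5)) = 9*(0 + 25) = 9*25 = 225)
Y*(-24) + 58 = 225*(-24) + 58 = -5400 + 58 = -5342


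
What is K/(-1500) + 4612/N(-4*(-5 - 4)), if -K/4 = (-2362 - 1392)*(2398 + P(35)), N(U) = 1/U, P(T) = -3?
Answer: 10654234/75 ≈ 1.4206e+5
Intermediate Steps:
K = 35963320 (K = -4*(-2362 - 1392)*(2398 - 3) = -(-15016)*2395 = -4*(-8990830) = 35963320)
K/(-1500) + 4612/N(-4*(-5 - 4)) = 35963320/(-1500) + 4612/(1/(-4*(-5 - 4))) = 35963320*(-1/1500) + 4612/(1/(-4*(-9))) = -1798166/75 + 4612/(1/36) = -1798166/75 + 4612*36 = -1798166/75 + 166032 = 10654234/75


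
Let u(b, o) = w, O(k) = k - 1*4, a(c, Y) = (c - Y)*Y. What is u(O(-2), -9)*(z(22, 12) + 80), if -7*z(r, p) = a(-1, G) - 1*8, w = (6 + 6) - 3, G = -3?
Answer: 738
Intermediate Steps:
a(c, Y) = Y*(c - Y)
w = 9 (w = 12 - 3 = 9)
O(k) = -4 + k (O(k) = k - 4 = -4 + k)
u(b, o) = 9
z(r, p) = 2 (z(r, p) = -(-3*(-1 - 1*(-3)) - 1*8)/7 = -(-3*(-1 + 3) - 8)/7 = -(-3*2 - 8)/7 = -(-6 - 8)/7 = -⅐*(-14) = 2)
u(O(-2), -9)*(z(22, 12) + 80) = 9*(2 + 80) = 9*82 = 738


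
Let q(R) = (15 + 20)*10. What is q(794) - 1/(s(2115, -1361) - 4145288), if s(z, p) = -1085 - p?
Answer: 1450754201/4145012 ≈ 350.00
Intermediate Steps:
q(R) = 350 (q(R) = 35*10 = 350)
q(794) - 1/(s(2115, -1361) - 4145288) = 350 - 1/((-1085 - 1*(-1361)) - 4145288) = 350 - 1/((-1085 + 1361) - 4145288) = 350 - 1/(276 - 4145288) = 350 - 1/(-4145012) = 350 - 1*(-1/4145012) = 350 + 1/4145012 = 1450754201/4145012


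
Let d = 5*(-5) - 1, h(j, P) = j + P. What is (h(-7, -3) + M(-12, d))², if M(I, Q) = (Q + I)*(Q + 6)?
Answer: 562500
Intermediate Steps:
h(j, P) = P + j
d = -26 (d = -25 - 1 = -26)
M(I, Q) = (6 + Q)*(I + Q) (M(I, Q) = (I + Q)*(6 + Q) = (6 + Q)*(I + Q))
(h(-7, -3) + M(-12, d))² = ((-3 - 7) + ((-26)² + 6*(-12) + 6*(-26) - 12*(-26)))² = (-10 + (676 - 72 - 156 + 312))² = (-10 + 760)² = 750² = 562500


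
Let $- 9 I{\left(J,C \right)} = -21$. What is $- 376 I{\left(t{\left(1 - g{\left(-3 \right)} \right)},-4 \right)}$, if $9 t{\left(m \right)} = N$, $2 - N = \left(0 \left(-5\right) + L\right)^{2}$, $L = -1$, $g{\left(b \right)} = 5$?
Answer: $- \frac{2632}{3} \approx -877.33$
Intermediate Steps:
$N = 1$ ($N = 2 - \left(0 \left(-5\right) - 1\right)^{2} = 2 - \left(0 - 1\right)^{2} = 2 - \left(-1\right)^{2} = 2 - 1 = 1$)
$t{\left(m \right)} = \frac{1}{9}$ ($t{\left(m \right)} = \frac{1}{9} \cdot 1 = \frac{1}{9}$)
$I{\left(J,C \right)} = \frac{7}{3}$ ($I{\left(J,C \right)} = \left(- \frac{1}{9}\right) \left(-21\right) = \frac{7}{3}$)
$- 376 I{\left(t{\left(1 - g{\left(-3 \right)} \right)},-4 \right)} = \left(-376\right) \frac{7}{3} = - \frac{2632}{3}$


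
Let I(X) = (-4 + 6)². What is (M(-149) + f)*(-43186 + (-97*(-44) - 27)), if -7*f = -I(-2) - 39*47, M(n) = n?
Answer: -30922330/7 ≈ -4.4175e+6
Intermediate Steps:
I(X) = 4 (I(X) = 2² = 4)
f = 1837/7 (f = -(-1*4 - 39*47)/7 = -(-4 - 1833)/7 = -⅐*(-1837) = 1837/7 ≈ 262.43)
(M(-149) + f)*(-43186 + (-97*(-44) - 27)) = (-149 + 1837/7)*(-43186 + (-97*(-44) - 27)) = 794*(-43186 + (4268 - 27))/7 = 794*(-43186 + 4241)/7 = (794/7)*(-38945) = -30922330/7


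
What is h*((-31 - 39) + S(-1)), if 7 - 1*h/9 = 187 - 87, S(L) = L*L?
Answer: 57753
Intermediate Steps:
S(L) = L²
h = -837 (h = 63 - 9*(187 - 87) = 63 - 9*100 = 63 - 900 = -837)
h*((-31 - 39) + S(-1)) = -837*((-31 - 39) + (-1)²) = -837*(-70 + 1) = -837*(-69) = 57753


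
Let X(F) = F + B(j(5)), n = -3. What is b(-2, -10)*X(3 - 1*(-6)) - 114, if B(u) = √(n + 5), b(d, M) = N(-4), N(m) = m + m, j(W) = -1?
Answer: -186 - 8*√2 ≈ -197.31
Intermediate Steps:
N(m) = 2*m
b(d, M) = -8 (b(d, M) = 2*(-4) = -8)
B(u) = √2 (B(u) = √(-3 + 5) = √2)
X(F) = F + √2
b(-2, -10)*X(3 - 1*(-6)) - 114 = -8*((3 - 1*(-6)) + √2) - 114 = -8*((3 + 6) + √2) - 114 = -8*(9 + √2) - 114 = (-72 - 8*√2) - 114 = -186 - 8*√2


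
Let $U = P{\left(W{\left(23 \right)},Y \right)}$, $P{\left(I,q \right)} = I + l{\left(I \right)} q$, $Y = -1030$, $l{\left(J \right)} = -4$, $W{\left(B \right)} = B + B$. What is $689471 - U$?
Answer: $685305$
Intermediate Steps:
$W{\left(B \right)} = 2 B$
$P{\left(I,q \right)} = I - 4 q$
$U = 4166$ ($U = 2 \cdot 23 - -4120 = 46 + 4120 = 4166$)
$689471 - U = 689471 - 4166 = 685305$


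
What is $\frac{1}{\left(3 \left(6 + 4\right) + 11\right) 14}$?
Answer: $\frac{1}{574} \approx 0.0017422$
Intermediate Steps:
$\frac{1}{\left(3 \left(6 + 4\right) + 11\right) 14} = \frac{1}{\left(3 \cdot 10 + 11\right) 14} = \frac{1}{\left(30 + 11\right) 14} = \frac{1}{41 \cdot 14} = \frac{1}{574}$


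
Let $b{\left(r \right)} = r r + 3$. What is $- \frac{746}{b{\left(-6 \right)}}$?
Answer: $- \frac{746}{39} \approx -19.128$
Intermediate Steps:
$b{\left(r \right)} = 3 + r^{2}$ ($b{\left(r \right)} = r^{2} + 3 = 3 + r^{2}$)
$- \frac{746}{b{\left(-6 \right)}} = - \frac{746}{3 + \left(-6\right)^{2}} = - \frac{746}{3 + 36} = - \frac{746}{39}$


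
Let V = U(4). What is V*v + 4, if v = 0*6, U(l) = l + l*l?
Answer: 4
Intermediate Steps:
U(l) = l + l²
V = 20 (V = 4*(1 + 4) = 4*5 = 20)
v = 0
V*v + 4 = 20*0 + 4 = 0 + 4 = 4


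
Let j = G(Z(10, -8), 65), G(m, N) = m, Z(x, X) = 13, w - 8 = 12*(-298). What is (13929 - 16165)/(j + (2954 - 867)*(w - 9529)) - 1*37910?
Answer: -518105088712/13666713 ≈ -37910.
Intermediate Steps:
w = -3568 (w = 8 + 12*(-298) = 8 - 3576 = -3568)
j = 13
(13929 - 16165)/(j + (2954 - 867)*(w - 9529)) - 1*37910 = (13929 - 16165)/(13 + (2954 - 867)*(-3568 - 9529)) - 1*37910 = -2236/(13 + 2087*(-13097)) - 37910 = -2236/(13 - 27333439) - 37910 = -2236/(-27333426) - 37910 = -2236*(-1/27333426) - 37910 = 1118/13666713 - 37910 = -518105088712/13666713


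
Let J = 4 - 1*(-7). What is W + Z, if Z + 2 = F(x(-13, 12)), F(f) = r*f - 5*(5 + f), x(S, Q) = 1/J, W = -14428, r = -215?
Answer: -14475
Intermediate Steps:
J = 11 (J = 4 + 7 = 11)
x(S, Q) = 1/11
F(f) = -25 - 220*f (F(f) = -215*f - 5*(5 + f) = -215*f + (-25 - 5*f) = -25 - 220*f)
Z = -47 (Z = -2 + (-25 - 220*1/11) = -2 + (-25 - 20) = -2 - 45 = -47)
W + Z = -14428 - 47 = -14475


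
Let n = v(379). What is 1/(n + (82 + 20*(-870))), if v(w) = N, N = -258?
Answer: -1/17576 ≈ -5.6896e-5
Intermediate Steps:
v(w) = -258
n = -258
1/(n + (82 + 20*(-870))) = 1/(-258 + (82 + 20*(-870))) = 1/(-258 + (82 - 17400)) = 1/(-258 - 17318) = 1/(-17576) = -1/17576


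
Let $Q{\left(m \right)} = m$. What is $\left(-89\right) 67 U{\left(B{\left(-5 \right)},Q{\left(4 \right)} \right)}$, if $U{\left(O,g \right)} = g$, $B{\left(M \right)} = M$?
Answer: $-23852$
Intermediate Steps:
$\left(-89\right) 67 U{\left(B{\left(-5 \right)},Q{\left(4 \right)} \right)} = \left(-89\right) 67 \cdot 4 = \left(-5963\right) 4 = -23852$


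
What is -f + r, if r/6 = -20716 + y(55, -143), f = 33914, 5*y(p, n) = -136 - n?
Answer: -791008/5 ≈ -1.5820e+5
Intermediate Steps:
y(p, n) = -136/5 - n/5 (y(p, n) = (-136 - n)/5 = -136/5 - n/5)
r = -621438/5 (r = 6*(-20716 + (-136/5 - 1/5*(-143))) = 6*(-20716 + (-136/5 + 143/5)) = 6*(-20716 + 7/5) = 6*(-103573/5) = -621438/5 ≈ -1.2429e+5)
-f + r = -1*33914 - 621438/5 = -33914 - 621438/5 = -791008/5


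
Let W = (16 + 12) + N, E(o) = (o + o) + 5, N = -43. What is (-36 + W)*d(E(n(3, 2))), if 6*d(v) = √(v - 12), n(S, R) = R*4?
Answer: -51/2 ≈ -25.500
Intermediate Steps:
n(S, R) = 4*R
E(o) = 5 + 2*o (E(o) = 2*o + 5 = 5 + 2*o)
d(v) = √(-12 + v)/6 (d(v) = √(v - 12)/6 = √(-12 + v)/6)
W = -15 (W = (16 + 12) - 43 = 28 - 43 = -15)
(-36 + W)*d(E(n(3, 2))) = (-36 - 15)*(√(-12 + (5 + 2*(4*2)))/6) = -17*√(-12 + (5 + 2*8))/2 = -17*√(-12 + (5 + 16))/2 = -17*√(-12 + 21)/2 = -17*√9/2 = -17*3/2 = -51*½ = -51/2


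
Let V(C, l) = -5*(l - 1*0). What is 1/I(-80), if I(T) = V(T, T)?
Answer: 1/400 ≈ 0.0025000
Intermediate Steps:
V(C, l) = -5*l (V(C, l) = -5*(l + 0) = -5*l)
I(T) = -5*T
1/I(-80) = 1/(-5*(-80)) = 1/400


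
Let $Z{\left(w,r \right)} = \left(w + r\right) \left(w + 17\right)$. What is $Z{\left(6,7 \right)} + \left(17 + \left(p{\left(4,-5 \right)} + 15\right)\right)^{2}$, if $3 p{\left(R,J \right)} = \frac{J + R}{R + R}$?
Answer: $\frac{760513}{576} \approx 1320.3$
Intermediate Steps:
$Z{\left(w,r \right)} = \left(17 + w\right) \left(r + w\right)$ ($Z{\left(w,r \right)} = \left(r + w\right) \left(17 + w\right) = \left(17 + w\right) \left(r + w\right)$)
$p{\left(R,J \right)} = \frac{J + R}{6 R}$ ($p{\left(R,J \right)} = \frac{\left(J + R\right) \frac{1}{R + R}}{3} = \frac{\left(J + R\right) \frac{1}{2 R}}{3} = \frac{\frac{1}{2} \frac{1}{R} \left(J + R\right)}{3} = \frac{J + R}{6 R}$)
$Z{\left(6,7 \right)} + \left(17 + \left(p{\left(4,-5 \right)} + 15\right)\right)^{2} = \left(6^{2} + 17 \cdot 7 + 17 \cdot 6 + 7 \cdot 6\right) + \left(17 + \left(\frac{-5 + 4}{6 \cdot 4} + 15\right)\right)^{2} = \left(36 + 119 + 102 + 42\right) + \left(17 + \left(\frac{1}{6} \cdot \frac{1}{4} \left(-1\right) + 15\right)\right)^{2} = 299 + \left(17 + \left(- \frac{1}{24} + 15\right)\right)^{2} = 299 + \left(17 + \frac{359}{24}\right)^{2} = 299 + \left(\frac{767}{24}\right)^{2} = 299 + \frac{588289}{576} = \frac{760513}{576}$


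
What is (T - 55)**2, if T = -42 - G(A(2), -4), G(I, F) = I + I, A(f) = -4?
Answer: 7921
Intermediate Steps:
G(I, F) = 2*I
T = -34 (T = -42 - 2*(-4) = -42 - 1*(-8) = -42 + 8 = -34)
(T - 55)**2 = (-34 - 55)**2 = (-89)**2 = 7921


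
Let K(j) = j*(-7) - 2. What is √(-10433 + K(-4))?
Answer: I*√10407 ≈ 102.01*I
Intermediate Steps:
K(j) = -2 - 7*j (K(j) = -7*j - 2 = -2 - 7*j)
√(-10433 + K(-4)) = √(-10433 + (-2 - 7*(-4))) = √(-10433 + (-2 + 28)) = √(-10433 + 26) = √(-10407) = I*√10407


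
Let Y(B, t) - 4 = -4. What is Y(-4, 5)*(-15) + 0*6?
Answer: 0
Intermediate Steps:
Y(B, t) = 0 (Y(B, t) = 4 - 4 = 0)
Y(-4, 5)*(-15) + 0*6 = 0*(-15) + 0*6 = 0 + 0 = 0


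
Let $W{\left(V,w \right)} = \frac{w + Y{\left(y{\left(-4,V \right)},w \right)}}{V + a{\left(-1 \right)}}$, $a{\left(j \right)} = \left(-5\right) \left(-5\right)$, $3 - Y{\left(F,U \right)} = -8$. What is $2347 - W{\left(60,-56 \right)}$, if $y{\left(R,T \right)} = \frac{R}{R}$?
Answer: $\frac{39908}{17} \approx 2347.5$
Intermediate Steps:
$y{\left(R,T \right)} = 1$
$Y{\left(F,U \right)} = 11$ ($Y{\left(F,U \right)} = 3 - -8 = 3 + 8 = 11$)
$a{\left(j \right)} = 25$
$W{\left(V,w \right)} = \frac{11 + w}{25 + V}$ ($W{\left(V,w \right)} = \frac{w + 11}{V + 25} = \frac{11 + w}{25 + V}$)
$2347 - W{\left(60,-56 \right)} = 2347 - \frac{11 - 56}{25 + 60} = 2347 - \frac{1}{85} \left(-45\right) = 2347 - - \frac{9}{17} = 2347 + \frac{9}{17} = \frac{39908}{17}$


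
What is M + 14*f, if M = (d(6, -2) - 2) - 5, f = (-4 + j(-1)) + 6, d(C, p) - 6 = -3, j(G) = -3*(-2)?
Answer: 108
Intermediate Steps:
j(G) = 6
d(C, p) = 3 (d(C, p) = 6 - 3 = 3)
f = 8 (f = (-4 + 6) + 6 = 2 + 6 = 8)
M = -4 (M = (3 - 2) - 5 = 1 - 5 = -4)
M + 14*f = -4 + 14*8 = -4 + 112 = 108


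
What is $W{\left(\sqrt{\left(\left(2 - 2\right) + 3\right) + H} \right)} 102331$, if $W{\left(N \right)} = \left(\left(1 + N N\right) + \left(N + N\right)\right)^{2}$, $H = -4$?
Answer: $-409324$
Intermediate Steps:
$W{\left(N \right)} = \left(1 + N^{2} + 2 N\right)^{2}$ ($W{\left(N \right)} = \left(\left(1 + N^{2}\right) + 2 N\right)^{2} = \left(1 + N^{2} + 2 N\right)^{2}$)
$W{\left(\sqrt{\left(\left(2 - 2\right) + 3\right) + H} \right)} 102331 = \left(1 + \left(\sqrt{\left(\left(2 - 2\right) + 3\right) - 4}\right)^{2} + 2 \sqrt{\left(\left(2 - 2\right) + 3\right) - 4}\right)^{2} \cdot 102331 = \left(1 + \left(\sqrt{\left(0 + 3\right) - 4}\right)^{2} + 2 \sqrt{\left(0 + 3\right) - 4}\right)^{2} \cdot 102331 = \left(1 + \left(\sqrt{3 - 4}\right)^{2} + 2 \sqrt{3 - 4}\right)^{2} \cdot 102331 = \left(1 + \left(\sqrt{-1}\right)^{2} + 2 \sqrt{-1}\right)^{2} \cdot 102331 = \left(1 + i^{2} + 2 i\right)^{2} \cdot 102331 = \left(1 - 1 + 2 i\right)^{2} \cdot 102331 = \left(2 i\right)^{2} \cdot 102331 = \left(-4\right) 102331 = -409324$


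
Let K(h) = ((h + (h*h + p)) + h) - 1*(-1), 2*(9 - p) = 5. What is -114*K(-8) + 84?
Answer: -6243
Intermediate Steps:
p = 13/2 (p = 9 - ½*5 = 9 - 5/2 = 13/2 ≈ 6.5000)
K(h) = 15/2 + h² + 2*h (K(h) = ((h + (h*h + 13/2)) + h) - 1*(-1) = ((h + (h² + 13/2)) + h) + 1 = ((h + (13/2 + h²)) + h) + 1 = ((13/2 + h + h²) + h) + 1 = (13/2 + h² + 2*h) + 1 = 15/2 + h² + 2*h)
-114*K(-8) + 84 = -114*(15/2 + (-8)² + 2*(-8)) + 84 = -114*(15/2 + 64 - 16) + 84 = -114*111/2 + 84 = -6327 + 84 = -6243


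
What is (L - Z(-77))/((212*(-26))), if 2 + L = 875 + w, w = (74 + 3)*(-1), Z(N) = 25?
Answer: -771/5512 ≈ -0.13988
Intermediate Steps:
w = -77 (w = 77*(-1) = -77)
L = 796 (L = -2 + (875 - 77) = -2 + 798 = 796)
(L - Z(-77))/((212*(-26))) = (796 - 1*25)/((212*(-26))) = (796 - 25)/(-5512) = 771*(-1/5512) = -771/5512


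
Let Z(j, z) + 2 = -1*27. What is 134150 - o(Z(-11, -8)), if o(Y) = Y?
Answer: 134179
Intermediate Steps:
Z(j, z) = -29 (Z(j, z) = -2 - 1*27 = -2 - 27 = -29)
134150 - o(Z(-11, -8)) = 134150 - 1*(-29) = 134150 + 29 = 134179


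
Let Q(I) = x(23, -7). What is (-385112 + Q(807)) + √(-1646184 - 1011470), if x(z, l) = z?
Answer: -385089 + I*√2657654 ≈ -3.8509e+5 + 1630.2*I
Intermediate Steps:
Q(I) = 23
(-385112 + Q(807)) + √(-1646184 - 1011470) = (-385112 + 23) + √(-1646184 - 1011470) = -385089 + √(-2657654) = -385089 + I*√2657654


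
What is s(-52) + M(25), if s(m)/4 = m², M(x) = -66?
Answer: 10750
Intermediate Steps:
s(m) = 4*m²
s(-52) + M(25) = 4*(-52)² - 66 = 4*2704 - 66 = 10816 - 66 = 10750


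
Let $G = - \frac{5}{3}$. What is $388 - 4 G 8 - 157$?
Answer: $\frac{61609}{3} \approx 20536.0$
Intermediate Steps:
$G = - \frac{5}{3}$ ($G = \left(-5\right) \frac{1}{3} = - \frac{5}{3} \approx -1.6667$)
$388 - 4 G 8 - 157 = 388 \left(-4\right) \left(- \frac{5}{3}\right) 8 - 157 = 388 \cdot \frac{20}{3} \cdot 8 - 157 = 388 \cdot \frac{160}{3} - 157 = \frac{62080}{3} - 157 = \frac{61609}{3}$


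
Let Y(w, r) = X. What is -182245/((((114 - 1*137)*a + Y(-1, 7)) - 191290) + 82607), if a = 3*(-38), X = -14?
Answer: 36449/21215 ≈ 1.7181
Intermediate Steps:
Y(w, r) = -14
a = -114
-182245/((((114 - 1*137)*a + Y(-1, 7)) - 191290) + 82607) = -182245/((((114 - 1*137)*(-114) - 14) - 191290) + 82607) = -182245/((((114 - 137)*(-114) - 14) - 191290) + 82607) = -182245/(((-23*(-114) - 14) - 191290) + 82607) = -182245/(((2622 - 14) - 191290) + 82607) = -182245/((2608 - 191290) + 82607) = -182245/(-188682 + 82607) = -182245/(-106075) = -182245*(-1/106075) = 36449/21215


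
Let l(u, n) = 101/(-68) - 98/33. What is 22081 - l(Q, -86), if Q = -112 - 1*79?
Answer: 49559761/2244 ≈ 22085.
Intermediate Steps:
Q = -191 (Q = -112 - 79 = -191)
l(u, n) = -9997/2244 (l(u, n) = 101*(-1/68) - 98*1/33 = -101/68 - 98/33 = -9997/2244)
22081 - l(Q, -86) = 22081 - 1*(-9997/2244) = 22081 + 9997/2244 = 49559761/2244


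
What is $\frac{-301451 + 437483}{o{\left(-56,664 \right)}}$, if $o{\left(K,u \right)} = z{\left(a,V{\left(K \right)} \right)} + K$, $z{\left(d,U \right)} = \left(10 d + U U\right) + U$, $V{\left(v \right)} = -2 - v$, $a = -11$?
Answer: $\frac{34008}{701} \approx 48.514$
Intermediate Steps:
$z{\left(d,U \right)} = U + U^{2} + 10 d$ ($z{\left(d,U \right)} = \left(10 d + U^{2}\right) + U = \left(U^{2} + 10 d\right) + U = U + U^{2} + 10 d$)
$o{\left(K,u \right)} = -112 + \left(-2 - K\right)^{2}$ ($o{\left(K,u \right)} = \left(\left(-2 - K\right) + \left(-2 - K\right)^{2} + 10 \left(-11\right)\right) + K = \left(\left(-2 - K\right) + \left(-2 - K\right)^{2} - 110\right) + K = \left(-112 + \left(-2 - K\right)^{2} - K\right) + K = -112 + \left(-2 - K\right)^{2}$)
$\frac{-301451 + 437483}{o{\left(-56,664 \right)}} = \frac{-301451 + 437483}{-112 + \left(2 - 56\right)^{2}} = \frac{136032}{-112 + \left(-54\right)^{2}} = \frac{136032}{-112 + 2916} = \frac{136032}{2804} = 136032 \cdot \frac{1}{2804} = \frac{34008}{701}$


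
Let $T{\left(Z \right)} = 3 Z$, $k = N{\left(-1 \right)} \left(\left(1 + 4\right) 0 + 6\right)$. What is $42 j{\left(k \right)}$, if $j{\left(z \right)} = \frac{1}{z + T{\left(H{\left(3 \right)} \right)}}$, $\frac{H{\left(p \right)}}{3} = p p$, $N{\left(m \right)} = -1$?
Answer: $\frac{14}{25} \approx 0.56$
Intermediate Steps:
$H{\left(p \right)} = 3 p^{2}$ ($H{\left(p \right)} = 3 p p = 3 p^{2}$)
$k = -6$ ($k = - (\left(1 + 4\right) 0 + 6) = - (5 \cdot 0 + 6) = - (0 + 6) = \left(-1\right) 6 = -6$)
$j{\left(z \right)} = \frac{1}{81 + z}$ ($j{\left(z \right)} = \frac{1}{z + 3 \cdot 3 \cdot 3^{2}} = \frac{1}{z + 3 \cdot 3 \cdot 9} = \frac{1}{z + 3 \cdot 27} = \frac{1}{z + 81} = \frac{1}{81 + z}$)
$42 j{\left(k \right)} = \frac{42}{81 - 6} = \frac{42}{75} = 42 \cdot \frac{1}{75} = \frac{14}{25}$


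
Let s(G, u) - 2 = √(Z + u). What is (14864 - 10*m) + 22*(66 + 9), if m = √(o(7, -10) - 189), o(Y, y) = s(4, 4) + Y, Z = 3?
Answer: 16514 - 10*√(-180 + √7) ≈ 16514.0 - 133.17*I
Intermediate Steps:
s(G, u) = 2 + √(3 + u)
o(Y, y) = 2 + Y + √7 (o(Y, y) = (2 + √(3 + 4)) + Y = (2 + √7) + Y = 2 + Y + √7)
m = √(-180 + √7) (m = √((2 + 7 + √7) - 189) = √((9 + √7) - 189) = √(-180 + √7) ≈ 13.317*I)
(14864 - 10*m) + 22*(66 + 9) = (14864 - 10*√(-180 + √7)) + 22*(66 + 9) = (14864 - 10*√(-180 + √7)) + 22*75 = (14864 - 10*√(-180 + √7)) + 1650 = 16514 - 10*√(-180 + √7)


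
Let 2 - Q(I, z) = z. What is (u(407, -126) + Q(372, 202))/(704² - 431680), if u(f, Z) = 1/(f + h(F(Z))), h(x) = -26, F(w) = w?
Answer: -76199/24359616 ≈ -0.0031281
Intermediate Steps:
Q(I, z) = 2 - z
u(f, Z) = 1/(-26 + f) (u(f, Z) = 1/(f - 26) = 1/(-26 + f))
(u(407, -126) + Q(372, 202))/(704² - 431680) = (1/(-26 + 407) + (2 - 1*202))/(704² - 431680) = (1/381 + (2 - 202))/(495616 - 431680) = (1/381 - 200)/63936 = -76199/381*1/63936 = -76199/24359616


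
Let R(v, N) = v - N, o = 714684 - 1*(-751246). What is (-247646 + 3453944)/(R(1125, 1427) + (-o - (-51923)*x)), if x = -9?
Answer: -1068766/644513 ≈ -1.6583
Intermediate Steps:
o = 1465930 (o = 714684 + 751246 = 1465930)
(-247646 + 3453944)/(R(1125, 1427) + (-o - (-51923)*x)) = (-247646 + 3453944)/((1125 - 1*1427) + (-1*1465930 - (-51923)*(-9))) = 3206298/((1125 - 1427) + (-1465930 - 1*467307)) = 3206298/(-302 + (-1465930 - 467307)) = 3206298/(-302 - 1933237) = 3206298/(-1933539) = 3206298*(-1/1933539) = -1068766/644513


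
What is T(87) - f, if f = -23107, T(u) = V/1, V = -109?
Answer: 22998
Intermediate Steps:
T(u) = -109 (T(u) = -109/1 = -109*1 = -109)
T(87) - f = -109 - 1*(-23107) = -109 + 23107 = 22998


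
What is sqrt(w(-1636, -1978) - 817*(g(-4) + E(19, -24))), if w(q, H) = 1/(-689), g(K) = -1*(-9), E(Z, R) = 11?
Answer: I*sqrt(7756941829)/689 ≈ 127.83*I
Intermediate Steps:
g(K) = 9
w(q, H) = -1/689
sqrt(w(-1636, -1978) - 817*(g(-4) + E(19, -24))) = sqrt(-1/689 - 817*(9 + 11)) = sqrt(-1/689 - 817*20) = sqrt(-1/689 - 16340) = sqrt(-11258261/689) = I*sqrt(7756941829)/689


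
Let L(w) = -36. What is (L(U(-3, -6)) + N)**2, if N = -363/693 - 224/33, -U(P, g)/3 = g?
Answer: 11122225/5929 ≈ 1875.9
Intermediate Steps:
U(P, g) = -3*g
N = -563/77 (N = -363*1/693 - 224*1/33 = -11/21 - 224/33 = -563/77 ≈ -7.3117)
(L(U(-3, -6)) + N)**2 = (-36 - 563/77)**2 = (-3335/77)**2 = 11122225/5929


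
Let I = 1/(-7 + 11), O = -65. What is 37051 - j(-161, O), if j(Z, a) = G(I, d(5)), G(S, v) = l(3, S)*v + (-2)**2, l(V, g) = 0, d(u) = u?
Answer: 37047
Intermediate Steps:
I = 1/4 ≈ 0.25000
G(S, v) = 4 (G(S, v) = 0*v + (-2)**2 = 0 + 4 = 4)
j(Z, a) = 4
37051 - j(-161, O) = 37051 - 1*4 = 37051 - 4 = 37047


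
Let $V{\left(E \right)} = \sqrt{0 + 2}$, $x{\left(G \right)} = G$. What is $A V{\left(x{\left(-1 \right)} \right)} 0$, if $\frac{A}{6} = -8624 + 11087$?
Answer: $0$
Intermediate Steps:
$V{\left(E \right)} = \sqrt{2}$
$A = 14778$ ($A = 6 \left(-8624 + 11087\right) = 6 \cdot 2463 = 14778$)
$A V{\left(x{\left(-1 \right)} \right)} 0 = 14778 \sqrt{2} \cdot 0 = 14778 \cdot 0 = 0$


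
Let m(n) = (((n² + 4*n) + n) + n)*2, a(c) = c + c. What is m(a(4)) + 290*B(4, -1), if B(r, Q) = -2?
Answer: -356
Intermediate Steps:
a(c) = 2*c
m(n) = 2*n² + 12*n (m(n) = ((n² + 5*n) + n)*2 = (n² + 6*n)*2 = 2*n² + 12*n)
m(a(4)) + 290*B(4, -1) = 2*(2*4)*(6 + 2*4) + 290*(-2) = 2*8*(6 + 8) - 580 = 2*8*14 - 580 = 224 - 580 = -356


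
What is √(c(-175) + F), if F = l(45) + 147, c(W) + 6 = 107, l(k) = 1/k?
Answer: √55805/15 ≈ 15.749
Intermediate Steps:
c(W) = 101 (c(W) = -6 + 107 = 101)
F = 6616/45 (F = 1/45 + 147 = 6616/45 ≈ 147.02)
√(c(-175) + F) = √(101 + 6616/45) = √(11161/45) = √55805/15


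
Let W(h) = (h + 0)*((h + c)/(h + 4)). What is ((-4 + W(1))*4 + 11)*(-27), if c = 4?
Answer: 27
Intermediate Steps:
W(h) = h (W(h) = (h + 0)*((h + 4)/(h + 4)) = h*((4 + h)/(4 + h)) = h*1 = h)
((-4 + W(1))*4 + 11)*(-27) = ((-4 + 1)*4 + 11)*(-27) = (-3*4 + 11)*(-27) = (-12 + 11)*(-27) = -1*(-27) = 27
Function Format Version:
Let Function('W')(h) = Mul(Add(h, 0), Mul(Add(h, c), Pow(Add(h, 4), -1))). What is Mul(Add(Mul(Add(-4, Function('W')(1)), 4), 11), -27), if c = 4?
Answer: 27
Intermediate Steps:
Function('W')(h) = h (Function('W')(h) = Mul(Add(h, 0), Mul(Add(h, 4), Pow(Add(h, 4), -1))) = Mul(h, Mul(Add(4, h), Pow(Add(4, h), -1))) = Mul(h, 1) = h)
Mul(Add(Mul(Add(-4, Function('W')(1)), 4), 11), -27) = Mul(Add(Mul(Add(-4, 1), 4), 11), -27) = Mul(Add(Mul(-3, 4), 11), -27) = Mul(Add(-12, 11), -27) = Mul(-1, -27) = 27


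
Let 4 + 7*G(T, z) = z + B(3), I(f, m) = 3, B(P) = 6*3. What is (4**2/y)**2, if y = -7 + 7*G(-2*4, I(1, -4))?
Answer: 64/25 ≈ 2.5600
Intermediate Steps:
B(P) = 18
G(T, z) = 2 + z/7 (G(T, z) = -4/7 + (z + 18)/7 = -4/7 + (18 + z)/7 = -4/7 + (18/7 + z/7) = 2 + z/7)
y = 10 (y = -7 + 7*(2 + (1/7)*3) = -7 + 7*(2 + 3/7) = -7 + 7*(17/7) = -7 + 17 = 10)
(4**2/y)**2 = (4**2/10)**2 = (16*(1/10))**2 = (8/5)**2 = 64/25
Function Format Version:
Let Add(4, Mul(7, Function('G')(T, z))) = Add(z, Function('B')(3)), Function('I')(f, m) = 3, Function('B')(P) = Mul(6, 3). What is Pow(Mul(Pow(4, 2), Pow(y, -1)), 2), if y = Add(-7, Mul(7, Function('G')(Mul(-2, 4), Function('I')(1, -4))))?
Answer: Rational(64, 25) ≈ 2.5600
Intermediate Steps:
Function('B')(P) = 18
Function('G')(T, z) = Add(2, Mul(Rational(1, 7), z)) (Function('G')(T, z) = Add(Rational(-4, 7), Mul(Rational(1, 7), Add(z, 18))) = Add(Rational(-4, 7), Mul(Rational(1, 7), Add(18, z))) = Add(Rational(-4, 7), Add(Rational(18, 7), Mul(Rational(1, 7), z))) = Add(2, Mul(Rational(1, 7), z)))
y = 10 (y = Add(-7, Mul(7, Add(2, Mul(Rational(1, 7), 3)))) = Add(-7, Mul(7, Add(2, Rational(3, 7)))) = Add(-7, Mul(7, Rational(17, 7))) = Add(-7, 17) = 10)
Pow(Mul(Pow(4, 2), Pow(y, -1)), 2) = Pow(Mul(Pow(4, 2), Pow(10, -1)), 2) = Pow(Mul(16, Rational(1, 10)), 2) = Pow(Rational(8, 5), 2) = Rational(64, 25)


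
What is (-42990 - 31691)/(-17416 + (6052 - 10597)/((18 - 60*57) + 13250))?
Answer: 735458488/171517313 ≈ 4.2880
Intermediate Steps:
(-42990 - 31691)/(-17416 + (6052 - 10597)/((18 - 60*57) + 13250)) = -74681/(-17416 - 4545/((18 - 3420) + 13250)) = -74681/(-17416 - 4545/(-3402 + 13250)) = -74681/(-17416 - 4545/9848) = -74681/(-171517313/9848) = -74681*(-9848/171517313) = 735458488/171517313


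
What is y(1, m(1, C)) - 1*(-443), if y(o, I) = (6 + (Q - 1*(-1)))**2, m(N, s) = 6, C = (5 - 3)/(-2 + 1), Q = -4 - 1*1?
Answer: 447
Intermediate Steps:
Q = -5 (Q = -4 - 1 = -5)
C = -2 (C = 2/(-1) = 2*(-1) = -2)
y(o, I) = 4 (y(o, I) = (6 + (-5 - 1*(-1)))**2 = (6 + (-5 + 1))**2 = (6 - 4)**2 = 2**2 = 4)
y(1, m(1, C)) - 1*(-443) = 4 - 1*(-443) = 4 + 443 = 447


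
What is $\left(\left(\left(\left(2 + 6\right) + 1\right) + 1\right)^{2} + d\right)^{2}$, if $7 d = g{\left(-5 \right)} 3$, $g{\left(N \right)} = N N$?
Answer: $\frac{600625}{49} \approx 12258.0$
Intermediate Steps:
$g{\left(N \right)} = N^{2}$
$d = \frac{75}{7}$ ($d = \frac{\left(-5\right)^{2} \cdot 3}{7} = \frac{25 \cdot 3}{7} = \frac{1}{7} \cdot 75 = \frac{75}{7} \approx 10.714$)
$\left(\left(\left(\left(2 + 6\right) + 1\right) + 1\right)^{2} + d\right)^{2} = \left(\left(\left(\left(2 + 6\right) + 1\right) + 1\right)^{2} + \frac{75}{7}\right)^{2} = \left(\left(\left(8 + 1\right) + 1\right)^{2} + \frac{75}{7}\right)^{2} = \left(\left(9 + 1\right)^{2} + \frac{75}{7}\right)^{2} = \left(10^{2} + \frac{75}{7}\right)^{2} = \left(100 + \frac{75}{7}\right)^{2} = \left(\frac{775}{7}\right)^{2} = \frac{600625}{49}$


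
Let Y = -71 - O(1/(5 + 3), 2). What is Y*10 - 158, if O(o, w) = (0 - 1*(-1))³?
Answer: -878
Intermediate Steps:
O(o, w) = 1 (O(o, w) = (0 + 1)³ = 1³ = 1)
Y = -72 (Y = -71 - 1*1 = -71 - 1 = -72)
Y*10 - 158 = -72*10 - 158 = -720 - 158 = -878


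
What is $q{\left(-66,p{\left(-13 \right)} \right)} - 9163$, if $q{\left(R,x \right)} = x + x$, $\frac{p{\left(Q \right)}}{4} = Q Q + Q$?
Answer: $-7915$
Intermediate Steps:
$p{\left(Q \right)} = 4 Q + 4 Q^{2}$ ($p{\left(Q \right)} = 4 \left(Q Q + Q\right) = 4 \left(Q^{2} + Q\right) = 4 \left(Q + Q^{2}\right) = 4 Q + 4 Q^{2}$)
$q{\left(R,x \right)} = 2 x$
$q{\left(-66,p{\left(-13 \right)} \right)} - 9163 = 2 \cdot 4 \left(-13\right) \left(1 - 13\right) - 9163 = 2 \cdot 4 \left(-13\right) \left(-12\right) - 9163 = 2 \cdot 624 - 9163 = 1248 - 9163 = -7915$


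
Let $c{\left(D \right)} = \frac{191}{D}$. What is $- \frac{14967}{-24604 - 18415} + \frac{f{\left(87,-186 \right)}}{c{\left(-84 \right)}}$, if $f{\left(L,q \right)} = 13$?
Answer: $- \frac{44118051}{8216629} \approx -5.3694$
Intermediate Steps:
$- \frac{14967}{-24604 - 18415} + \frac{f{\left(87,-186 \right)}}{c{\left(-84 \right)}} = - \frac{14967}{-24604 - 18415} + \frac{13}{191 \frac{1}{-84}} = - \frac{14967}{-43019} + \frac{13}{191 \left(- \frac{1}{84}\right)} = \left(-14967\right) \left(- \frac{1}{43019}\right) + \frac{13}{- \frac{191}{84}} = \frac{14967}{43019} + 13 \left(- \frac{84}{191}\right) = \frac{14967}{43019} - \frac{1092}{191} = - \frac{44118051}{8216629}$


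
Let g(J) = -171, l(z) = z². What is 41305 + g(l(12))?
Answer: 41134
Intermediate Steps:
41305 + g(l(12)) = 41305 - 171 = 41134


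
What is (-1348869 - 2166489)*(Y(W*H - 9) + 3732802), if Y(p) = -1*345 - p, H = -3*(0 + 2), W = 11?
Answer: -13121186226456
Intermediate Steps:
H = -6 (H = -3*2 = -6)
Y(p) = -345 - p
(-1348869 - 2166489)*(Y(W*H - 9) + 3732802) = (-1348869 - 2166489)*((-345 - (11*(-6) - 9)) + 3732802) = -3515358*((-345 - (-66 - 9)) + 3732802) = -3515358*((-345 - 1*(-75)) + 3732802) = -3515358*((-345 + 75) + 3732802) = -3515358*(-270 + 3732802) = -3515358*3732532 = -13121186226456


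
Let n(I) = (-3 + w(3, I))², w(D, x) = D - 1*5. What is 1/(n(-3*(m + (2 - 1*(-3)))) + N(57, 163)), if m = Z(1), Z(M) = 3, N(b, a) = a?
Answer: 1/188 ≈ 0.0053191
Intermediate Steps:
w(D, x) = -5 + D (w(D, x) = D - 5 = -5 + D)
m = 3
n(I) = 25 (n(I) = (-3 + (-5 + 3))² = (-3 - 2)² = (-5)² = 25)
1/(n(-3*(m + (2 - 1*(-3)))) + N(57, 163)) = 1/(25 + 163) = 1/188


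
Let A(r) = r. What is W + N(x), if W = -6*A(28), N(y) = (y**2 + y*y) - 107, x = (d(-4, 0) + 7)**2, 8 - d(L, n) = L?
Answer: 260367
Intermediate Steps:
d(L, n) = 8 - L
x = 361 (x = ((8 - 1*(-4)) + 7)**2 = ((8 + 4) + 7)**2 = (12 + 7)**2 = 19**2 = 361)
N(y) = -107 + 2*y**2 (N(y) = (y**2 + y**2) - 107 = 2*y**2 - 107 = -107 + 2*y**2)
W = -168 (W = -6*28 = -168)
W + N(x) = -168 + (-107 + 2*361**2) = -168 + (-107 + 2*130321) = -168 + (-107 + 260642) = -168 + 260535 = 260367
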